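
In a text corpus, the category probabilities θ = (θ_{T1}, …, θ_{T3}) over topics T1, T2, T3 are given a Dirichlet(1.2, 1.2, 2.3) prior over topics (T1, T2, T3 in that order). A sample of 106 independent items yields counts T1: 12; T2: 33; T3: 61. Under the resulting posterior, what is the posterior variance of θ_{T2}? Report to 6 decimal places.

The Dirichlet prior is conjugate to the Multinomial likelihood: each posterior αⱼ = prior αⱼ + observed count nⱼ.
Posterior concentration: (13.2, 34.2, 63.3), total = 110.7.
Var[θ_j] = α_j(Σα−α_j)/((Σα)²(Σα+1)) = 34.2·76.5/(110.7²·111.7) = 0.001911.

0.001911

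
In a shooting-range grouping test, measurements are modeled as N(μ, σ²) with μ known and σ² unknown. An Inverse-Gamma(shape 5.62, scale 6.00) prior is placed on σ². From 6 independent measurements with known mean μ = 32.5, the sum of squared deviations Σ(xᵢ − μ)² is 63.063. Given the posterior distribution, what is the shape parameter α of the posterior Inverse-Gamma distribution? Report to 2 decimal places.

8.62

With known mean μ and an Inverse-Gamma(α, β) prior on σ², the Normal likelihood is conjugate: posterior is Inv-Gamma(α + n/2, β + Σ(xᵢ−μ)²/2).
Posterior: Inv-Gamma(5.62 + 6/2, 6.00 + 63.063/2) = Inv-Gamma(8.62, 37.5315).
Posterior α = 8.62.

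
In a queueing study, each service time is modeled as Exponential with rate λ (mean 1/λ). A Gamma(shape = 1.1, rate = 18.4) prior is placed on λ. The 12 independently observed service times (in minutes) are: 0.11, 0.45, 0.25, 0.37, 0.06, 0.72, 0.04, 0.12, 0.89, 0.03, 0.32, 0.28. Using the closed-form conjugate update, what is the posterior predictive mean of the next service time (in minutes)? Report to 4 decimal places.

1.8215

With a Gamma(shape α, rate β) prior on the exponential rate λ, the posterior after n observations with total T = Σxᵢ is Gamma(α+n, β+T).
Sum of observations T = 3.64 minutes; n = 12.
Posterior: Gamma(1.1+12, 18.4+3.64) = Gamma(13.1, 22.04).
The predictive distribution for the next observation is Lomax; its mean is β/(α−1) = 22.04/12.1 = 1.8215.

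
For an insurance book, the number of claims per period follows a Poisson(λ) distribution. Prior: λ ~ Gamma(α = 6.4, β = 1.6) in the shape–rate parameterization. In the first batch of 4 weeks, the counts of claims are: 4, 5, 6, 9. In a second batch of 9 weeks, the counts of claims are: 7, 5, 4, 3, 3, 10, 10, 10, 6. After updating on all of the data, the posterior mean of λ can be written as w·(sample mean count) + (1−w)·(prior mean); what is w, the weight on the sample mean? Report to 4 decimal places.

0.8904

With a Gamma(shape α, rate β) prior, the Poisson likelihood is conjugate: the posterior is Gamma(α + ΣXᵢ, β + n).
Total number of weeks: n = 4 + 9 = 13.
Posterior mean = (α₀+S)/(β₀+n) = [n/(β₀+n)]·(S/n) + [β₀/(β₀+n)]·(α₀/β₀), so only n and β₀ enter the weight.
Weight on data w = n/(β₀+n) = 13/(1.6+13) = 13/14.6 = 0.8904.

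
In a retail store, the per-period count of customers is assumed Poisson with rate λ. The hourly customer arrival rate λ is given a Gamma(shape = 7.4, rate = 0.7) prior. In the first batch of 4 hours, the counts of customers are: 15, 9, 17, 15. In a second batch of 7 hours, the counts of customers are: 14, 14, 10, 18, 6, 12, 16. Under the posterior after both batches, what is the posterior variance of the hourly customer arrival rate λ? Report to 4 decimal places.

With a Gamma(shape α, rate β) prior, the Poisson likelihood is conjugate: the posterior is Gamma(α + ΣXᵢ, β + n).
Batch 1: sum of counts S = 56 over n = 4 hours.
After batch 1: Gamma(α+S, β+n) = Gamma(7.4+56, 0.7+4) = Gamma(63.4, 4.7).
Batch 2: sum of counts S = 90 over n = 7 hours.
After batch 2: Gamma(α+S, β+n) = Gamma(63.4+90, 4.7+7) = Gamma(153.4, 11.7).
Var = α/β² = 153.4/11.7² = 1.1206.

1.1206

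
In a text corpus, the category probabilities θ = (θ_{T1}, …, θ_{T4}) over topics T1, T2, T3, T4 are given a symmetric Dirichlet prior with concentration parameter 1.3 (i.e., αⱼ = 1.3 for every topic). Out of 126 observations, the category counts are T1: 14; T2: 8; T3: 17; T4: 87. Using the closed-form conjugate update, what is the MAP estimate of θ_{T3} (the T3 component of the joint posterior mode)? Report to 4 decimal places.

0.1360

The Dirichlet prior is conjugate to the Multinomial likelihood: each posterior αⱼ = prior αⱼ + observed count nⱼ.
Posterior concentration: (15.3, 9.3, 18.3, 88.3), total = 131.2.
Joint mode component: (α_{T3}−1)/(Σα−K) = 17.3/127.2 = 0.1360.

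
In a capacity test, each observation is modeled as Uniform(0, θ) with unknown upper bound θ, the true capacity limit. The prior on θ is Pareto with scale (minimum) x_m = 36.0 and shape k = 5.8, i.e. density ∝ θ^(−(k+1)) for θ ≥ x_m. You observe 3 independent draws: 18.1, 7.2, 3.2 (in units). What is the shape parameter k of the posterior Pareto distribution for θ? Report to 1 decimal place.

A Pareto(scale x_m, shape k) prior on the upper bound θ of Uniform(0, θ) is conjugate: posterior is Pareto(max(x_m, max xᵢ), k + n).
Sample maximum = 18.1; prior scale x_m = 36.0 → posterior scale = max = 36.0.
Posterior shape = 5.8 + 3 = 8.8.
Posterior shape k = 8.8.

8.8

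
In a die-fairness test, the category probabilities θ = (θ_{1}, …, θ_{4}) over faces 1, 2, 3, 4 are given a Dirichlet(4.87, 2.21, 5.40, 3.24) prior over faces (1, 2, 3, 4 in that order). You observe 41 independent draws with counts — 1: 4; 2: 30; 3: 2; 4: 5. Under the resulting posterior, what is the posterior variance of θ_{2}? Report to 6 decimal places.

The Dirichlet prior is conjugate to the Multinomial likelihood: each posterior αⱼ = prior αⱼ + observed count nⱼ.
Posterior concentration: (8.87, 32.21, 7.40, 8.24), total = 56.72.
Var[θ_j] = α_j(Σα−α_j)/((Σα)²(Σα+1)) = 32.21·24.51/(56.72²·57.72) = 0.004251.

0.004251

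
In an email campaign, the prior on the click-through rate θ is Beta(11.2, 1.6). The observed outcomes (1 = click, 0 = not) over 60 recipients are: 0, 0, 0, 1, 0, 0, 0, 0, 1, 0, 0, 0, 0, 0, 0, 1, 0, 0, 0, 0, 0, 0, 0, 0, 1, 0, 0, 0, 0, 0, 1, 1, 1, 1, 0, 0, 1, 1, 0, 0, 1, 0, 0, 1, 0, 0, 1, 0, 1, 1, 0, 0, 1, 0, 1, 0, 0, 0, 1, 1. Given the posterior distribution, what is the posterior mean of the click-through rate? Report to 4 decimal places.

The Beta prior is conjugate to a Binomial/Bernoulli likelihood; the update adds successes to α and failures to β.
Posterior: Beta(α+k, β+n−k) = Beta(11.2+19, 1.6+41) = Beta(30.2, 42.6).
Posterior mean = α/(α+β) = 30.2/72.8 = 0.4148.

0.4148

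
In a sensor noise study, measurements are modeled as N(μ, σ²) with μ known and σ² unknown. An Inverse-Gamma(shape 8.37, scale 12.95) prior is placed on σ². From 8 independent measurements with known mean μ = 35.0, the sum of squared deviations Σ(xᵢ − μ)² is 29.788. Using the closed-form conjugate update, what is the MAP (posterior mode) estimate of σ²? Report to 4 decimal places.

2.0826

With known mean μ and an Inverse-Gamma(α, β) prior on σ², the Normal likelihood is conjugate: posterior is Inv-Gamma(α + n/2, β + Σ(xᵢ−μ)²/2).
Posterior: Inv-Gamma(8.37 + 8/2, 12.95 + 29.788/2) = Inv-Gamma(12.37, 27.8440).
Mode = β/(α+1) = 27.8440/13.37 = 2.0826.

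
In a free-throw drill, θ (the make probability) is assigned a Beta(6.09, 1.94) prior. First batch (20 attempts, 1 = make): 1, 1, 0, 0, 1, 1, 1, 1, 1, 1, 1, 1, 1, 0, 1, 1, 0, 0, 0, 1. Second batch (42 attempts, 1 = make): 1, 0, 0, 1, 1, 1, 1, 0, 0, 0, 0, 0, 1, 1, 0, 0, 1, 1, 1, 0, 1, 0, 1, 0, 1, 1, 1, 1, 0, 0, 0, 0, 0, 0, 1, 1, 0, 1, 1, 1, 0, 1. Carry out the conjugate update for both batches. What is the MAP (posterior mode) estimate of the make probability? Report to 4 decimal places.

0.6040

The Beta prior is conjugate to a Binomial/Bernoulli likelihood; the update adds successes to α and failures to β.
After batch 1: Beta(6.09+14, 1.94+6) = Beta(20.09, 7.94).
After batch 2: Beta(20.09+22, 7.94+20) = Beta(42.09, 27.94).
Mode of Beta(a,b) for a,b>1 is (a−1)/(a+b−2) = 41.09/68.03 = 0.6040.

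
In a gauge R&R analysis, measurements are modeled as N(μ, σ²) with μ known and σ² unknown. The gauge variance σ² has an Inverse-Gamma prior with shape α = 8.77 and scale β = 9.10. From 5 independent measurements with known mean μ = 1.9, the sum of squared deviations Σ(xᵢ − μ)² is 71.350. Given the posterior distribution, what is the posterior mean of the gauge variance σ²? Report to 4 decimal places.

4.3598

With known mean μ and an Inverse-Gamma(α, β) prior on σ², the Normal likelihood is conjugate: posterior is Inv-Gamma(α + n/2, β + Σ(xᵢ−μ)²/2).
Posterior: Inv-Gamma(8.77 + 5/2, 9.10 + 71.350/2) = Inv-Gamma(11.27, 44.7750).
E[σ²|data] = β/(α−1) = 44.7750/10.27 = 4.3598.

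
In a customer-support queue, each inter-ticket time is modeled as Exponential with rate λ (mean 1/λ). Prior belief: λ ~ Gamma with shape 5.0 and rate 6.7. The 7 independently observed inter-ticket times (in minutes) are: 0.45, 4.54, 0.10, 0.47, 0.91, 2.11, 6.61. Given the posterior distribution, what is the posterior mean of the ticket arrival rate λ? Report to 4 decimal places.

0.5482

With a Gamma(shape α, rate β) prior on the exponential rate λ, the posterior after n observations with total T = Σxᵢ is Gamma(α+n, β+T).
Sum of observations T = 15.19 minutes; n = 7.
Posterior: Gamma(5.0+7, 6.7+15.19) = Gamma(12.0, 21.89).
Posterior mean of λ = α/β = 12.0/21.89 = 0.5482.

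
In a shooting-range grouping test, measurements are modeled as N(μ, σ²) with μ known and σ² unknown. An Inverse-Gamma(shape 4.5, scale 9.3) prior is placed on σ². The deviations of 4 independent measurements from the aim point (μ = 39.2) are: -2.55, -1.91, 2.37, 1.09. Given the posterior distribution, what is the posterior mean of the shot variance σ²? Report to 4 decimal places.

3.2323

With known mean μ and an Inverse-Gamma(α, β) prior on σ², the Normal likelihood is conjugate: posterior is Inv-Gamma(α + n/2, β + Σ(xᵢ−μ)²/2).
Σ(xᵢ−μ)² = (-2.55)² + (-1.91)² + (2.37)² + (1.09)² = 16.9556.
Posterior: Inv-Gamma(4.5 + 4/2, 9.3 + 16.9556/2) = Inv-Gamma(6.50, 17.77780).
E[σ²|data] = β/(α−1) = 17.77780/5.50 = 3.2323.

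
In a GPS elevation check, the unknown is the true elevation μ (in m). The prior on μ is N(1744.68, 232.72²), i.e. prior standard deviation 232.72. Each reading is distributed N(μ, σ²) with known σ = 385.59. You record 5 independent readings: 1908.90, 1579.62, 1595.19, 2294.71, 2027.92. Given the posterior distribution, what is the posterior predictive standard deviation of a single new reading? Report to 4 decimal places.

409.7266

For Normal data with known variance σ², a Normal(μ₀, σ₀²) prior on μ is conjugate. Posterior precision = 1/σ₀² + n/σ²; posterior mean is the precision-weighted average of μ₀ and x̄.
σ₀² = 232.72² = 54158.5984, σ² = 385.59² = 148679.6481; σ² + n·σ₀² = 148679.6481 + 5·54158.5984 = 419472.6401.
Posterior precision = 1/σ₀² + n/σ² = 1/54158.5984 + 5/148679.6481 = (σ² + n·σ₀²)/(σ₀²σ²) = 419472.6401/(54158.5984·148679.6481); posterior variance σₙ² = σ₀²σ²/(σ² + n·σ₀²) = 54158.5984·148679.6481/419472.6401 = 19196.201568.
Predictive variance for one new observation = σₙ² + σ² = 54158.5984·148679.6481/419472.6401 + 148679.6481 = σ²·(σ₀² + 419472.6401)/419472.6401 = 148679.6481·473631.2385/419472.6401 = 167875.849668; SD = √(148679.6481·473631.2385/419472.6401) = 409.7266.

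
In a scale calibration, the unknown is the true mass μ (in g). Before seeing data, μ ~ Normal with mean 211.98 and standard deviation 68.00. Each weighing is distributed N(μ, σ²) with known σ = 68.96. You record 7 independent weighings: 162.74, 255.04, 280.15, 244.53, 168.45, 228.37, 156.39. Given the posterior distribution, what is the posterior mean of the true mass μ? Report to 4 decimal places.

213.4510

For Normal data with known variance σ², a Normal(μ₀, σ₀²) prior on μ is conjugate. Posterior precision = 1/σ₀² + n/σ²; posterior mean is the precision-weighted average of μ₀ and x̄.
Σxᵢ = 162.74 + 255.04 + 280.15 + 244.53 + 168.45 + 228.37 + 156.39 = 1495.67, so n·x̄ = 1495.67.
σ₀² = 68.00² = 4624, σ² = 68.96² = 4755.4816; σ² + n·σ₀² = 4755.4816 + 7·4624 = 37123.4816.
Posterior mean = (μ₀/σ₀² + n·x̄/σ²)/(1/σ₀² + n/σ²) = (σ²·μ₀ + σ₀²·n·x̄)/(σ² + n·σ₀²) = (4755.4816·211.98 + 4624·1495.67)/37123.4816 = 7924045.069568/37123.4816 = 213.4510.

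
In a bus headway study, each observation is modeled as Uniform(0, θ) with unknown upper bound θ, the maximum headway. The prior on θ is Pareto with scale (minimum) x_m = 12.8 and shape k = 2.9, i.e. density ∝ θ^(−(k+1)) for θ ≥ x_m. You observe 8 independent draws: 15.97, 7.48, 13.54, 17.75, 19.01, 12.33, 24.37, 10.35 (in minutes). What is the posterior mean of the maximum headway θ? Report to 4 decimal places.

A Pareto(scale x_m, shape k) prior on the upper bound θ of Uniform(0, θ) is conjugate: posterior is Pareto(max(x_m, max xᵢ), k + n).
Sample maximum = 24.37; prior scale x_m = 12.8 → posterior scale = max = 24.37.
Posterior shape = 2.9 + 8 = 10.9.
E[θ|data] = k·x_m/(k−1) = 10.9·24.37/9.9 = 26.8316.

26.8316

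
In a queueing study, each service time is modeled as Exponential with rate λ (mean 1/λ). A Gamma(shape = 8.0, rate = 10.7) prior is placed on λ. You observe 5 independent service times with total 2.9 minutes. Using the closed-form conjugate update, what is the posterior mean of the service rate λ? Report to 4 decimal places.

With a Gamma(shape α, rate β) prior on the exponential rate λ, the posterior after n observations with total T = Σxᵢ is Gamma(α+n, β+T).
Posterior: Gamma(8.0+5, 10.7+2.9) = Gamma(13.0, 13.6).
Posterior mean of λ = α/β = 13.0/13.6 = 0.9559.

0.9559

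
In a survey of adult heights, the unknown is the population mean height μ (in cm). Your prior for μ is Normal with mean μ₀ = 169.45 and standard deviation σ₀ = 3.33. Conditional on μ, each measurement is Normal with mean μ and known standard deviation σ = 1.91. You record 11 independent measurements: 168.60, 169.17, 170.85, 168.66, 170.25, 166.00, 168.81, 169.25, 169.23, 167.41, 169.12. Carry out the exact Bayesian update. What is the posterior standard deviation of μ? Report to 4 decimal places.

0.5675

For Normal data with known variance σ², a Normal(μ₀, σ₀²) prior on μ is conjugate. Posterior precision = 1/σ₀² + n/σ²; posterior mean is the precision-weighted average of μ₀ and x̄.
σ₀² = 3.33² = 11.0889, σ² = 1.91² = 3.6481; σ² + n·σ₀² = 3.6481 + 11·11.0889 = 125.626.
Posterior precision = 1/σ₀² + n/σ² = 1/11.0889 + 11/3.6481 = (σ² + n·σ₀²)/(σ₀²σ²) = 125.626/(11.0889·3.6481); posterior variance σₙ² = σ₀²σ²/(σ² + n·σ₀²) = 11.0889·3.6481/125.626 = 0.322015.
Posterior SD = √σₙ² = √(11.0889·3.6481/125.626) = 0.5675.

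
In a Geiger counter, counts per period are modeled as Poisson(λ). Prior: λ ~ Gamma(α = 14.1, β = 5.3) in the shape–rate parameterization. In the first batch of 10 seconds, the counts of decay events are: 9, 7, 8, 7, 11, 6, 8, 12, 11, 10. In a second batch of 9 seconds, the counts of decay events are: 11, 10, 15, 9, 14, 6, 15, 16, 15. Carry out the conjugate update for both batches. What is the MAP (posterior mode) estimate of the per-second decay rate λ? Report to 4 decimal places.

8.7695

With a Gamma(shape α, rate β) prior, the Poisson likelihood is conjugate: the posterior is Gamma(α + ΣXᵢ, β + n).
Batch 1: sum of counts S = 89 over n = 10 seconds.
After batch 1: Gamma(α+S, β+n) = Gamma(14.1+89, 5.3+10) = Gamma(103.1, 15.3).
Batch 2: sum of counts S = 111 over n = 9 seconds.
After batch 2: Gamma(α+S, β+n) = Gamma(103.1+111, 15.3+9) = Gamma(214.1, 24.3).
Mode of Gamma(α,β) for α≥1 is (α−1)/β = 213.1/24.3 = 8.7695.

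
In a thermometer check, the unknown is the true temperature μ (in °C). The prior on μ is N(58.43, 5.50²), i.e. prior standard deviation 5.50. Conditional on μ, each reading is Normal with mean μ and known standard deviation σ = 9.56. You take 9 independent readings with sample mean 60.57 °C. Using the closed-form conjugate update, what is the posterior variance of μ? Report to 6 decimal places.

7.602654

For Normal data with known variance σ², a Normal(μ₀, σ₀²) prior on μ is conjugate. Posterior precision = 1/σ₀² + n/σ²; posterior mean is the precision-weighted average of μ₀ and x̄.
σ₀² = 5.50² = 30.25, σ² = 9.56² = 91.3936; σ² + n·σ₀² = 91.3936 + 9·30.25 = 363.6436.
Posterior precision = 1/σ₀² + n/σ² = 1/30.25 + 9/91.3936 = (σ² + n·σ₀²)/(σ₀²σ²) = 363.6436/(30.25·91.3936); posterior variance σₙ² = σ₀²σ²/(σ² + n·σ₀²) = 30.25·91.3936/363.6436 = 7.602654.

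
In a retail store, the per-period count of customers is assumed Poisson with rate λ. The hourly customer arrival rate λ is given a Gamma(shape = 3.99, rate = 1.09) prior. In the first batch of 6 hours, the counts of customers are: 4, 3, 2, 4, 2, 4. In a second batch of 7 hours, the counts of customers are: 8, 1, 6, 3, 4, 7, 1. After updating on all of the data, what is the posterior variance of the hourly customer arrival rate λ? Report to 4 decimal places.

0.2669

With a Gamma(shape α, rate β) prior, the Poisson likelihood is conjugate: the posterior is Gamma(α + ΣXᵢ, β + n).
Batch 1: sum of counts S = 19 over n = 6 hours.
After batch 1: Gamma(α+S, β+n) = Gamma(3.99+19, 1.09+6) = Gamma(22.99, 7.09).
Batch 2: sum of counts S = 30 over n = 7 hours.
After batch 2: Gamma(α+S, β+n) = Gamma(22.99+30, 7.09+7) = Gamma(52.99, 14.09).
Var = α/β² = 52.99/14.09² = 0.2669.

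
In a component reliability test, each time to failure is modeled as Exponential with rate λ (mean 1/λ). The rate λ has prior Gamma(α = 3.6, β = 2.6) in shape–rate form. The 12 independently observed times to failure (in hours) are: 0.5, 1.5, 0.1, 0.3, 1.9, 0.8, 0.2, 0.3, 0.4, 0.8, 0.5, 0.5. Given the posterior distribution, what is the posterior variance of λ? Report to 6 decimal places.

With a Gamma(shape α, rate β) prior on the exponential rate λ, the posterior after n observations with total T = Σxᵢ is Gamma(α+n, β+T).
Sum of observations T = 7.8 hours; n = 12.
Posterior: Gamma(3.6+12, 2.6+7.8) = Gamma(15.6, 10.4).
Var = α/β² = 0.144231.

0.144231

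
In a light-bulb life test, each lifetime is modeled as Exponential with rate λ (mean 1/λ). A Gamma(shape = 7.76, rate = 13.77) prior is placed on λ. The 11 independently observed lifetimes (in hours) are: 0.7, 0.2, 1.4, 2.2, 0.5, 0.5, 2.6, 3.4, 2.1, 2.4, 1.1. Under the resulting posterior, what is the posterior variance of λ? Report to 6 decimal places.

With a Gamma(shape α, rate β) prior on the exponential rate λ, the posterior after n observations with total T = Σxᵢ is Gamma(α+n, β+T).
Sum of observations T = 17.1 hours; n = 11.
Posterior: Gamma(7.76+11, 13.77+17.1) = Gamma(18.76, 30.87).
Var = α/β² = 0.019686.

0.019686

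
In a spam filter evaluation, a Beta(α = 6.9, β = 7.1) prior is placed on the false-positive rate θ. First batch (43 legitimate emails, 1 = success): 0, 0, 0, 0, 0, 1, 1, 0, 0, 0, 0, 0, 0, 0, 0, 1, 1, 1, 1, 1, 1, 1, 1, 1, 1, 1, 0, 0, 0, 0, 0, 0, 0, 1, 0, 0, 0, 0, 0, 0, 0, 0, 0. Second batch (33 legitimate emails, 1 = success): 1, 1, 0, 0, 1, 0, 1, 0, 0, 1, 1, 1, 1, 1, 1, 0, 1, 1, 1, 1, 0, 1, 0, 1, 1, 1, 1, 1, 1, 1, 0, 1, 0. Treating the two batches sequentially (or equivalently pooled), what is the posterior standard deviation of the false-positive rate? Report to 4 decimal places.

The Beta prior is conjugate to a Binomial/Bernoulli likelihood; the update adds successes to α and failures to β.
After batch 1: Beta(6.9+14, 7.1+29) = Beta(20.9, 36.1).
After batch 2: Beta(20.9+23, 36.1+10) = Beta(43.9, 46.1).
Var = αβ/((α+β)²(α+β+1)) = 43.9·46.1/(90.0²·91.0) = 0.00274561; SD = √0.00274561 = 0.0524.

0.0524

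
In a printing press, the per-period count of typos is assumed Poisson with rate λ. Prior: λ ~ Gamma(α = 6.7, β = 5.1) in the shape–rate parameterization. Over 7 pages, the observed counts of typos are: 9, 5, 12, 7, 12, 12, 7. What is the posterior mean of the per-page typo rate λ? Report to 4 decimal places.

With a Gamma(shape α, rate β) prior, the Poisson likelihood is conjugate: the posterior is Gamma(α + ΣXᵢ, β + n).
Sum of counts S = 64 over n = 7 pages.
Posterior: Gamma(α+S, β+n) = Gamma(6.7+64, 5.1+7) = Gamma(70.7, 12.1).
Posterior mean = α/β = 70.7/12.1 = 5.8430.

5.8430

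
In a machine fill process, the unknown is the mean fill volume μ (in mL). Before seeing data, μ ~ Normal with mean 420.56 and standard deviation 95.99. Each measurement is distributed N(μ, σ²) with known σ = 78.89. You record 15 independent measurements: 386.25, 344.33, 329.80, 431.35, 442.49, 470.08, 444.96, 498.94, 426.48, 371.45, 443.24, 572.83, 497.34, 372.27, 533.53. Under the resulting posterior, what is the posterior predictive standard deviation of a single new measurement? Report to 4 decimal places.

81.3675

For Normal data with known variance σ², a Normal(μ₀, σ₀²) prior on μ is conjugate. Posterior precision = 1/σ₀² + n/σ²; posterior mean is the precision-weighted average of μ₀ and x̄.
σ₀² = 95.99² = 9214.0801, σ² = 78.89² = 6223.6321; σ² + n·σ₀² = 6223.6321 + 15·9214.0801 = 144434.8336.
Posterior precision = 1/σ₀² + n/σ² = 1/9214.0801 + 15/6223.6321 = (σ² + n·σ₀²)/(σ₀²σ²) = 144434.8336/(9214.0801·6223.6321); posterior variance σₙ² = σ₀²σ²/(σ² + n·σ₀²) = 9214.0801·6223.6321/144434.8336 = 397.030573.
Predictive variance for one new observation = σₙ² + σ² = 9214.0801·6223.6321/144434.8336 + 6223.6321 = σ²·(σ₀² + 144434.8336)/144434.8336 = 6223.6321·153648.9137/144434.8336 = 6620.662673; SD = √(6223.6321·153648.9137/144434.8336) = 81.3675.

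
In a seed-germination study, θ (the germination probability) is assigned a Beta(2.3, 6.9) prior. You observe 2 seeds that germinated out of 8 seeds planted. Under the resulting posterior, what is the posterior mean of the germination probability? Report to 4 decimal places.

The Beta prior is conjugate to a Binomial/Bernoulli likelihood; the update adds successes to α and failures to β.
Posterior: Beta(α+k, β+n−k) = Beta(2.3+2, 6.9+6) = Beta(4.3, 12.9).
Posterior mean = α/(α+β) = 4.3/17.2 = 0.2500.

0.2500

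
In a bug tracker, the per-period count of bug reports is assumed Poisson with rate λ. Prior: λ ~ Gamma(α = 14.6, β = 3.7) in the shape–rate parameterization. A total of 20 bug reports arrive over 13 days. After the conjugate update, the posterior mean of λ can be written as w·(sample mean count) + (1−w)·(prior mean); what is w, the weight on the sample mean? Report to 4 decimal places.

With a Gamma(shape α, rate β) prior, the Poisson likelihood is conjugate: the posterior is Gamma(α + ΣXᵢ, β + n).
Posterior mean = (α₀+S)/(β₀+n) = [n/(β₀+n)]·(S/n) + [β₀/(β₀+n)]·(α₀/β₀), so only n and β₀ enter the weight.
Weight on data w = n/(β₀+n) = 13/(3.7+13) = 13/16.7 = 0.7784.

0.7784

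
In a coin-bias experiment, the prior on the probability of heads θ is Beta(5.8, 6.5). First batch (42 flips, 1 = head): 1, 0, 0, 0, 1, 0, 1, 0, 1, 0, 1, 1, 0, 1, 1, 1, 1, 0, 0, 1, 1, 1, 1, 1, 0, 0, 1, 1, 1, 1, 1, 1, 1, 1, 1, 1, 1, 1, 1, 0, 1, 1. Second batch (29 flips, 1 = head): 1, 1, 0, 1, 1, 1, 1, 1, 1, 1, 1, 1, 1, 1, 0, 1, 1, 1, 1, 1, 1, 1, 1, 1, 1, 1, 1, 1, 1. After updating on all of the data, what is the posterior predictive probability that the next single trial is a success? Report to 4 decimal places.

0.7539

The Beta prior is conjugate to a Binomial/Bernoulli likelihood; the update adds successes to α and failures to β.
After batch 1: Beta(5.8+30, 6.5+12) = Beta(35.8, 18.5).
After batch 2: Beta(35.8+27, 18.5+2) = Beta(62.8, 20.5).
For a single future Bernoulli trial, P(success | data) = α/(α+β) = 0.7539.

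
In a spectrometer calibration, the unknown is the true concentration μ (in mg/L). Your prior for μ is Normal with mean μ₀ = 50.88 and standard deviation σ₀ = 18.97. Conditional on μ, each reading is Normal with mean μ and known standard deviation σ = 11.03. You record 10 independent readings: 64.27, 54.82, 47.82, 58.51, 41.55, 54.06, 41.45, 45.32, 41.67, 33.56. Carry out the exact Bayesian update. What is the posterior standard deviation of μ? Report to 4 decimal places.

For Normal data with known variance σ², a Normal(μ₀, σ₀²) prior on μ is conjugate. Posterior precision = 1/σ₀² + n/σ²; posterior mean is the precision-weighted average of μ₀ and x̄.
σ₀² = 18.97² = 359.8609, σ² = 11.03² = 121.6609; σ² + n·σ₀² = 121.6609 + 10·359.8609 = 3720.2699.
Posterior precision = 1/σ₀² + n/σ² = 1/359.8609 + 10/121.6609 = (σ² + n·σ₀²)/(σ₀²σ²) = 3720.2699/(359.8609·121.6609); posterior variance σₙ² = σ₀²σ²/(σ² + n·σ₀²) = 359.8609·121.6609/3720.2699 = 11.768232.
Posterior SD = √σₙ² = √(359.8609·121.6609/3720.2699) = 3.4305.

3.4305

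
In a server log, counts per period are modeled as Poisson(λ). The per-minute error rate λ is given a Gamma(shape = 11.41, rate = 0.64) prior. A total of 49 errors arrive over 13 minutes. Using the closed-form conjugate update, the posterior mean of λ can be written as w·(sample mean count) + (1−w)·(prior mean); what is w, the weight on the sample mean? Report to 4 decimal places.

With a Gamma(shape α, rate β) prior, the Poisson likelihood is conjugate: the posterior is Gamma(α + ΣXᵢ, β + n).
Posterior mean = (α₀+S)/(β₀+n) = [n/(β₀+n)]·(S/n) + [β₀/(β₀+n)]·(α₀/β₀), so only n and β₀ enter the weight.
Weight on data w = n/(β₀+n) = 13/(0.64+13) = 13/13.64 = 0.9531.

0.9531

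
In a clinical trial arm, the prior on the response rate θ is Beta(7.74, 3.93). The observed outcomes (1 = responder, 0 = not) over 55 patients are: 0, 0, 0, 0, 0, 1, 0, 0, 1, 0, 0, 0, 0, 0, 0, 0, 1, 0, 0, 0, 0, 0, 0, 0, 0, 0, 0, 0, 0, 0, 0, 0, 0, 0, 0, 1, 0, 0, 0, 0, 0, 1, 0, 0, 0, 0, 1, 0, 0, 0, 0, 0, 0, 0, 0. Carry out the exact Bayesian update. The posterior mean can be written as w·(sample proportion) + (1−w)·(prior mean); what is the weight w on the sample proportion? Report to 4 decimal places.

0.8250

The Beta prior is conjugate to a Binomial/Bernoulli likelihood; the update adds successes to α and failures to β.
Posterior mean = (α₀+k)/(α₀+β₀+n) = [n/(α₀+β₀+n)]·(k/n) + [(α₀+β₀)/(α₀+β₀+n)]·α₀/(α₀+β₀), so only n and the prior enter the weight.
The weight on the data is w = n/(α₀+β₀+n) = 55/(7.74+3.93+55) = 55/66.67 = 0.8250.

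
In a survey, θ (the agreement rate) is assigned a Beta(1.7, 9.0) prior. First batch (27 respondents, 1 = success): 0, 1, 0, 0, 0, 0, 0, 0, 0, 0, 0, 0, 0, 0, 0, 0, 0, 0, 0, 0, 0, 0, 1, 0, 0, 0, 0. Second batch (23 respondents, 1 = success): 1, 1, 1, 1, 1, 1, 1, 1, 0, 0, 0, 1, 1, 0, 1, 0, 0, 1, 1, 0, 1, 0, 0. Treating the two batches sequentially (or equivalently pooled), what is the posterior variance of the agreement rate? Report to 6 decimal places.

0.003348

The Beta prior is conjugate to a Binomial/Bernoulli likelihood; the update adds successes to α and failures to β.
After batch 1: Beta(1.7+2, 9.0+25) = Beta(3.7, 34.0).
After batch 2: Beta(3.7+14, 34.0+9) = Beta(17.7, 43.0).
Var = αβ/((α+β)²(α+β+1)) = 17.7·43.0/(60.7²·61.7) = 0.003348.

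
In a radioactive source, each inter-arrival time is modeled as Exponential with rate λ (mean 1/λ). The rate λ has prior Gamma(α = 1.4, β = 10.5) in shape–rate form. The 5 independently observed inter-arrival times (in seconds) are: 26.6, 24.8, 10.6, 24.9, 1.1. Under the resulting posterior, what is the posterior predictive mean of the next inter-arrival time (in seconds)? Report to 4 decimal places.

18.2407

With a Gamma(shape α, rate β) prior on the exponential rate λ, the posterior after n observations with total T = Σxᵢ is Gamma(α+n, β+T).
Sum of observations T = 88.0 seconds; n = 5.
Posterior: Gamma(1.4+5, 10.5+88.0) = Gamma(6.4, 98.5).
The predictive distribution for the next observation is Lomax; its mean is β/(α−1) = 98.5/5.4 = 18.2407.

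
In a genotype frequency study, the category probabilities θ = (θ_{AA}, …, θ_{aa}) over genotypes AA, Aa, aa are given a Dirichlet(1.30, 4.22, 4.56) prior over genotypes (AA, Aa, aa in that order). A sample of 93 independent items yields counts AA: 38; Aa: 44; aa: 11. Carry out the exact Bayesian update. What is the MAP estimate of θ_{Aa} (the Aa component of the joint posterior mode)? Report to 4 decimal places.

0.4718

The Dirichlet prior is conjugate to the Multinomial likelihood: each posterior αⱼ = prior αⱼ + observed count nⱼ.
Posterior concentration: (39.30, 48.22, 15.56), total = 103.08.
Joint mode component: (α_{Aa}−1)/(Σα−K) = 47.22/100.08 = 0.4718.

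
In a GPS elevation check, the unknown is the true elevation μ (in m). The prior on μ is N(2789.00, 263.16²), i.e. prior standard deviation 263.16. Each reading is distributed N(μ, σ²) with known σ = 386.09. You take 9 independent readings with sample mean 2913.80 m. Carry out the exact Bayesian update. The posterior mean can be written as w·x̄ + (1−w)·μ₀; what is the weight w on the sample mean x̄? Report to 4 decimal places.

For Normal data with known variance σ², a Normal(μ₀, σ₀²) prior on μ is conjugate. Posterior precision = 1/σ₀² + n/σ²; posterior mean is the precision-weighted average of μ₀ and x̄.
σ₀² = 263.16² = 69253.1856, σ² = 386.09² = 149065.4881. Prior precision 1/σ₀² = 1/69253.1856; data precision n/σ² = 9/149065.4881.
w = (n/σ²)/(1/σ₀² + n/σ²) = n·σ₀²/(σ² + n·σ₀²) = 9·69253.1856/(149065.4881 + 9·69253.1856) = 623278.6704/772344.1585 = 0.8070.

0.8070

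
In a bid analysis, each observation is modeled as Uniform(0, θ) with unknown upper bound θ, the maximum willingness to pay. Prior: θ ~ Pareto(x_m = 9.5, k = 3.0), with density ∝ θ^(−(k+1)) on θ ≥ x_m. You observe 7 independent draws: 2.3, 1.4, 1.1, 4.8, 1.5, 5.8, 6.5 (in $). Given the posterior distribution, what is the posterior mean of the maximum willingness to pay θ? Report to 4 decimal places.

10.5556

A Pareto(scale x_m, shape k) prior on the upper bound θ of Uniform(0, θ) is conjugate: posterior is Pareto(max(x_m, max xᵢ), k + n).
Sample maximum = 6.5; prior scale x_m = 9.5 → posterior scale = max = 9.5.
Posterior shape = 3.0 + 7 = 10.0.
E[θ|data] = k·x_m/(k−1) = 10.0·9.5/9.0 = 10.5556.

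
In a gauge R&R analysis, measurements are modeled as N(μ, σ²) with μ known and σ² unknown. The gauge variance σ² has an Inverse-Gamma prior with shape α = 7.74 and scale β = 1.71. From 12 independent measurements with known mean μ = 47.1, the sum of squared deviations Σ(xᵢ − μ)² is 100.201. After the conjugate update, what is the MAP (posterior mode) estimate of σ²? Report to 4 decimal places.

3.5150

With known mean μ and an Inverse-Gamma(α, β) prior on σ², the Normal likelihood is conjugate: posterior is Inv-Gamma(α + n/2, β + Σ(xᵢ−μ)²/2).
Posterior: Inv-Gamma(7.74 + 12/2, 1.71 + 100.201/2) = Inv-Gamma(13.74, 51.8105).
Mode = β/(α+1) = 51.8105/14.74 = 3.5150.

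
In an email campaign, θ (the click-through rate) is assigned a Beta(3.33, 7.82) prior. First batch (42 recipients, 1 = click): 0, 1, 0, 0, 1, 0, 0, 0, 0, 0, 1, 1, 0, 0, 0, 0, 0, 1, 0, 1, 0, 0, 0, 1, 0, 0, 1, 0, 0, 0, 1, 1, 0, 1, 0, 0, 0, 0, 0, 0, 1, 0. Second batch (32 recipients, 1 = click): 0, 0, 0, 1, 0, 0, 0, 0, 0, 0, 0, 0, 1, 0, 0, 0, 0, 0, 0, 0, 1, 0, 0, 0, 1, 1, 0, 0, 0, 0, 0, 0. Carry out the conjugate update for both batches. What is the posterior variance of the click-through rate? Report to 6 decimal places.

0.002110

The Beta prior is conjugate to a Binomial/Bernoulli likelihood; the update adds successes to α and failures to β.
After batch 1: Beta(3.33+12, 7.82+30) = Beta(15.33, 37.82).
After batch 2: Beta(15.33+5, 37.82+27) = Beta(20.33, 64.82).
Var = αβ/((α+β)²(α+β+1)) = 20.33·64.82/(85.15²·86.15) = 0.002110.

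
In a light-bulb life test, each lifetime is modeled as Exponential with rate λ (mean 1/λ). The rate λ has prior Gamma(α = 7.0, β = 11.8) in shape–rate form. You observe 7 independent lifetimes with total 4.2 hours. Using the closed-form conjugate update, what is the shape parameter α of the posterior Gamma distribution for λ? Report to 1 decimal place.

With a Gamma(shape α, rate β) prior on the exponential rate λ, the posterior after n observations with total T = Σxᵢ is Gamma(α+n, β+T).
Posterior: Gamma(7.0+7, 11.8+4.2) = Gamma(14.0, 16.0).
Posterior α = 14.0.

14.0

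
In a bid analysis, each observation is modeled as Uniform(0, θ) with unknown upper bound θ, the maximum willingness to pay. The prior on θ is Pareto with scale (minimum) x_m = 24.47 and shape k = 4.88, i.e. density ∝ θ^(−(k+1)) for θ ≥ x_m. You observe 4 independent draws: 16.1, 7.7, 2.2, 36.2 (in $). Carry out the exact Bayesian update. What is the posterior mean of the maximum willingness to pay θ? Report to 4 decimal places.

A Pareto(scale x_m, shape k) prior on the upper bound θ of Uniform(0, θ) is conjugate: posterior is Pareto(max(x_m, max xᵢ), k + n).
Sample maximum = 36.2; prior scale x_m = 24.47 → posterior scale = max = 36.20.
Posterior shape = 4.88 + 4 = 8.88.
E[θ|data] = k·x_m/(k−1) = 8.88·36.20/7.88 = 40.7939.

40.7939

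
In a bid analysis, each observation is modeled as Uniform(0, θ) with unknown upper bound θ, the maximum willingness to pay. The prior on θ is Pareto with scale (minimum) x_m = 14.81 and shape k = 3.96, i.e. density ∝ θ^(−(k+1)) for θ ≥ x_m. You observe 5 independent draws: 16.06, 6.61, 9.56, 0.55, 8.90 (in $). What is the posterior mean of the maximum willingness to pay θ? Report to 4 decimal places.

18.0776

A Pareto(scale x_m, shape k) prior on the upper bound θ of Uniform(0, θ) is conjugate: posterior is Pareto(max(x_m, max xᵢ), k + n).
Sample maximum = 16.06; prior scale x_m = 14.81 → posterior scale = max = 16.06.
Posterior shape = 3.96 + 5 = 8.96.
E[θ|data] = k·x_m/(k−1) = 8.96·16.06/7.96 = 18.0776.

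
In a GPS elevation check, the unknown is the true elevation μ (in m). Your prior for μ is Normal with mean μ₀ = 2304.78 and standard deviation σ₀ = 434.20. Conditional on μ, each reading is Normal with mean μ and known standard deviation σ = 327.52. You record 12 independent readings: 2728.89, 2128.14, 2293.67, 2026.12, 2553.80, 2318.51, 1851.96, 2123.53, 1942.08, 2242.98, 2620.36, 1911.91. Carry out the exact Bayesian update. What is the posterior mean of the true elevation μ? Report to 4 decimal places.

2231.9491

For Normal data with known variance σ², a Normal(μ₀, σ₀²) prior on μ is conjugate. Posterior precision = 1/σ₀² + n/σ²; posterior mean is the precision-weighted average of μ₀ and x̄.
Σxᵢ = 2728.89 + 2128.14 + 2293.67 + 2026.12 + 2553.80 + 2318.51 + 1851.96 + 2123.53 + 1942.08 + 2242.98 + 2620.36 + 1911.91 = 26741.95, so n·x̄ = 26741.95.
σ₀² = 434.20² = 188529.64, σ² = 327.52² = 107269.3504; σ² + n·σ₀² = 107269.3504 + 12·188529.64 = 2369625.0304.
Posterior mean = (μ₀/σ₀² + n·x̄/σ²)/(1/σ₀² + n/σ²) = (σ²·μ₀ + σ₀²·n·x̄)/(σ² + n·σ₀²) = (107269.3504·2304.78 + 188529.64·26741.95)/2369625.0304 = 5288882459.812912/2369625.0304 = 2231.9491.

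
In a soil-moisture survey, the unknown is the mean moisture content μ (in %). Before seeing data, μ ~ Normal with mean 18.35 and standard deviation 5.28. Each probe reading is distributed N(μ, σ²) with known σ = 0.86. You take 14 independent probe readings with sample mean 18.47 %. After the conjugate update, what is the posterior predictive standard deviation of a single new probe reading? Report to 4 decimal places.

0.8901

For Normal data with known variance σ², a Normal(μ₀, σ₀²) prior on μ is conjugate. Posterior precision = 1/σ₀² + n/σ²; posterior mean is the precision-weighted average of μ₀ and x̄.
σ₀² = 5.28² = 27.8784, σ² = 0.86² = 0.7396; σ² + n·σ₀² = 0.7396 + 14·27.8784 = 391.0372.
Posterior precision = 1/σ₀² + n/σ² = 1/27.8784 + 14/0.7396 = (σ² + n·σ₀²)/(σ₀²σ²) = 391.0372/(27.8784·0.7396); posterior variance σₙ² = σ₀²σ²/(σ² + n·σ₀²) = 27.8784·0.7396/391.0372 = 0.052729.
Predictive variance for one new observation = σₙ² + σ² = 27.8784·0.7396/391.0372 + 0.7396 = σ²·(σ₀² + 391.0372)/391.0372 = 0.7396·418.9156/391.0372 = 0.792329; SD = √(0.7396·418.9156/391.0372) = 0.8901.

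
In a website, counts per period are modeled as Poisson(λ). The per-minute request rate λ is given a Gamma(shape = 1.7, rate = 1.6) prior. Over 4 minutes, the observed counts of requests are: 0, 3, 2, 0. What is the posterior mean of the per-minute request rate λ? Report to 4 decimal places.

1.1964

With a Gamma(shape α, rate β) prior, the Poisson likelihood is conjugate: the posterior is Gamma(α + ΣXᵢ, β + n).
Sum of counts S = 5 over n = 4 minutes.
Posterior: Gamma(α+S, β+n) = Gamma(1.7+5, 1.6+4) = Gamma(6.7, 5.6).
Posterior mean = α/β = 6.7/5.6 = 1.1964.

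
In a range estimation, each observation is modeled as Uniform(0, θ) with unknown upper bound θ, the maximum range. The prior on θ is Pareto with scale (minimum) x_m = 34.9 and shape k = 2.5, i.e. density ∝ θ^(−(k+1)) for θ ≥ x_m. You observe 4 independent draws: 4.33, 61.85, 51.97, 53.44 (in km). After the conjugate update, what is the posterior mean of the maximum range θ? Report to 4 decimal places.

A Pareto(scale x_m, shape k) prior on the upper bound θ of Uniform(0, θ) is conjugate: posterior is Pareto(max(x_m, max xᵢ), k + n).
Sample maximum = 61.85; prior scale x_m = 34.9 → posterior scale = max = 61.85.
Posterior shape = 2.5 + 4 = 6.5.
E[θ|data] = k·x_m/(k−1) = 6.5·61.85/5.5 = 73.0955.

73.0955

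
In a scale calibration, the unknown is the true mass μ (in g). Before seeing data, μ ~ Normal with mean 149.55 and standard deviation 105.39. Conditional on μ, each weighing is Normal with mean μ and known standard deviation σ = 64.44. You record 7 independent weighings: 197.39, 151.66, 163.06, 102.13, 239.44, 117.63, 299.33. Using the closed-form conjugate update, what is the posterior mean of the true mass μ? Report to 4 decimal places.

For Normal data with known variance σ², a Normal(μ₀, σ₀²) prior on μ is conjugate. Posterior precision = 1/σ₀² + n/σ²; posterior mean is the precision-weighted average of μ₀ and x̄.
Σxᵢ = 197.39 + 151.66 + 163.06 + 102.13 + 239.44 + 117.63 + 299.33 = 1270.64, so n·x̄ = 1270.64.
σ₀² = 105.39² = 11107.0521, σ² = 64.44² = 4152.5136; σ² + n·σ₀² = 4152.5136 + 7·11107.0521 = 81901.8783.
Posterior mean = (μ₀/σ₀² + n·x̄/σ²)/(1/σ₀² + n/σ²) = (σ²·μ₀ + σ₀²·n·x̄)/(σ² + n·σ₀²) = (4152.5136·149.55 + 11107.0521·1270.64)/81901.8783 = 14734073.089224/81901.8783 = 179.8991.

179.8991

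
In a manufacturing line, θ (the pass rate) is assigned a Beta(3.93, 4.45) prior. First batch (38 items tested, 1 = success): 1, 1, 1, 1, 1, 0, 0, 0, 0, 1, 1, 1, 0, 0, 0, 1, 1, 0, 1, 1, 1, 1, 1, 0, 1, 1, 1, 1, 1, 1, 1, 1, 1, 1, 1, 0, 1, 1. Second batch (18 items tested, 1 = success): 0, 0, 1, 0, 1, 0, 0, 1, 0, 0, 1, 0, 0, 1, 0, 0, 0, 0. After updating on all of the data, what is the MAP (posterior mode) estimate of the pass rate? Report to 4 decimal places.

0.5760

The Beta prior is conjugate to a Binomial/Bernoulli likelihood; the update adds successes to α and failures to β.
After batch 1: Beta(3.93+28, 4.45+10) = Beta(31.93, 14.45).
After batch 2: Beta(31.93+5, 14.45+13) = Beta(36.93, 27.45).
Mode of Beta(a,b) for a,b>1 is (a−1)/(a+b−2) = 35.93/62.38 = 0.5760.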